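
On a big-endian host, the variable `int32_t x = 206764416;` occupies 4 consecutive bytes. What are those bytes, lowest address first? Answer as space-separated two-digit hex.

0C 52 F9 80

206764416 in hexadecimal, padded to 32 bits, is 0x0C52F980.
Split into bytes (most-significant first): 0C 52 F9 80.
In big-endian order the high byte comes first in memory.
So the memory order matches the most-significant-first order: 0C 52 F9 80.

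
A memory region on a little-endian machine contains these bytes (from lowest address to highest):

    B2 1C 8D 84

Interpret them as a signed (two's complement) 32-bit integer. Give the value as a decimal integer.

-2071126862

In little-endian order the low byte comes first in memory.
Reassemble most-significant byte first: 84 8D 1C B2 → 0x848D1CB2.
Top bit is set, so as a signed 32-bit value this is 0x848D1CB2 − 2^32 = -2071126862.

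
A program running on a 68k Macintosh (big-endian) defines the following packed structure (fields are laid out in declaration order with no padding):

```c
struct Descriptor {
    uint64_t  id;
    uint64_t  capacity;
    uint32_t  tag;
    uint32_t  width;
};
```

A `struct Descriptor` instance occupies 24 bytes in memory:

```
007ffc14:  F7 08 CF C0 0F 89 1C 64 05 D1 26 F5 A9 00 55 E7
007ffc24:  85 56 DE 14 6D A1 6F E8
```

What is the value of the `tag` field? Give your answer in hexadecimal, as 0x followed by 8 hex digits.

`tag` follows `id` (8 B), `capacity` (8 B), so it starts at offset 8 + 8 = 16 and occupies 4 bytes.
Bytes at offsets 16..19: 85 56 DE 14.
Big-endian: lowest address holds the most-significant byte.
The bytes are already most-significant first: 0x8556DE14.

0x8556DE14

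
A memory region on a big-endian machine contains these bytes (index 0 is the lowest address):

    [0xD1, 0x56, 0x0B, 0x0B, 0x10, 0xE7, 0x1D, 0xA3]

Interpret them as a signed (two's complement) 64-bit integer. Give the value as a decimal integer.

-3362487929629368925

Big-endian stores the most-significant byte at the lowest address.
The bytes are already most-significant first: 0xD1560B0B10E71DA3.
Top bit is set, so as a signed 64-bit value this is 0xD1560B0B10E71DA3 − 2^64 = -3362487929629368925.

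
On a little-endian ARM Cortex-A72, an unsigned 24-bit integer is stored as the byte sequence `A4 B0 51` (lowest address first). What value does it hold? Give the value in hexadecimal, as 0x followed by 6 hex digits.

0x51B0A4

In little-endian order the low byte comes first in memory.
Reassemble most-significant byte first: 51 B0 A4 → 0x51B0A4.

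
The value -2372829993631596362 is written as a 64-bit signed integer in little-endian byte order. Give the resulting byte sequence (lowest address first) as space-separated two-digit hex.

Two's complement of -2372829993631596362 in 64 bits: 2372829993631596362 = 0x20EDFC4EB2CDBF4A; invert → 0xDF1203B14D3240B5; add 1 → 0xDF1203B14D3240B6.
Split into bytes (most-significant first): DF 12 03 B1 4D 32 40 B6.
In little-endian order the low byte comes first in memory.
So at ascending addresses the bytes are B6 40 32 4D B1 03 12 DF.

B6 40 32 4D B1 03 12 DF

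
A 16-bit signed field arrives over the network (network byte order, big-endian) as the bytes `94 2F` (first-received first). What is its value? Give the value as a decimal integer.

Big-endian stores the most-significant byte at the lowest address.
The bytes are already most-significant first: 0x942F.
Top bit is set, so as a signed 16-bit value this is 0x942F − 2^16 = -27601.

-27601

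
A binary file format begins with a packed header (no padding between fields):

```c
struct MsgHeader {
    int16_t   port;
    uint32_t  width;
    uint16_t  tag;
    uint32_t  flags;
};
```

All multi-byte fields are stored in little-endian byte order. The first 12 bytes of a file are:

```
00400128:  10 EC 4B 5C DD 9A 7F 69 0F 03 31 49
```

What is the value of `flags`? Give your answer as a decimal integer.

1227948815

`flags` follows `port` (2 B), `width` (4 B), `tag` (2 B), so it starts at offset 2 + 4 + 2 = 8 and occupies 4 bytes.
Bytes at offsets 8..11: 0F 03 31 49.
Little-endian stores the least-significant byte at the lowest address.
Reassemble most-significant byte first: 49 31 03 0F → 0x4931030F.
0x4931030F = 1227948815.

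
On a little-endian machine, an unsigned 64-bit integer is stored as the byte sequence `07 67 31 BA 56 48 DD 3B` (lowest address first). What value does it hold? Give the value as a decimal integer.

In little-endian order the low byte comes first in memory.
Reassemble most-significant byte first: 3B DD 48 56 BA 31 67 07 → 0x3BDD4856BA316707.
0x3BDD4856BA316707 = 4313683555418990343.

4313683555418990343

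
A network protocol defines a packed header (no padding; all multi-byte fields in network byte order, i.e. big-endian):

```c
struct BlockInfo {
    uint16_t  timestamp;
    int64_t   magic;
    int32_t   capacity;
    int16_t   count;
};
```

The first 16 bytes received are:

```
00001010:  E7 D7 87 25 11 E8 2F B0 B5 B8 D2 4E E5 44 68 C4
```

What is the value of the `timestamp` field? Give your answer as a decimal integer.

59351

`timestamp` is the first field, at byte offset 0, occupying 2 bytes.
Bytes at offsets 0..1: E7 D7.
In big-endian order the high byte comes first in memory.
The bytes are already most-significant first: 0xE7D7.
0xE7D7 = 59351.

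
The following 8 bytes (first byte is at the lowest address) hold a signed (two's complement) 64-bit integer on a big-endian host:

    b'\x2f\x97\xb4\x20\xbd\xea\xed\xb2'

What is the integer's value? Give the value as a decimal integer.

Big-endian: lowest address holds the most-significant byte.
The bytes are already most-significant first: 0x2F97B420BDEAEDB2.
0x2F97B420BDEAEDB2 = 3429407693984165298.

3429407693984165298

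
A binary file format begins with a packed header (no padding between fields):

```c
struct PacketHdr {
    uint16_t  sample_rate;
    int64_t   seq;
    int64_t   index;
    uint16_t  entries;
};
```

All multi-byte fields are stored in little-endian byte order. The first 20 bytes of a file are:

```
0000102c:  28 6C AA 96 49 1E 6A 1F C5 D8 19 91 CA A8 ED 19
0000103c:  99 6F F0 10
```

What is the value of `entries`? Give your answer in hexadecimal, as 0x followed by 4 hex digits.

`entries` follows `sample_rate` (2 B), `seq` (8 B), `index` (8 B), so it starts at offset 2 + 8 + 8 = 18 and occupies 2 bytes.
Bytes at offsets 18..19: F0 10.
In little-endian order the low byte comes first in memory.
Reassemble most-significant byte first: 10 F0 → 0x10F0.

0x10F0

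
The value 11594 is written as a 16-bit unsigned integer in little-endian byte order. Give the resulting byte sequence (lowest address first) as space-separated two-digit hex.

4A 2D

11594 in hexadecimal, padded to 16 bits, is 0x2D4A.
Split into bytes (most-significant first): 2D 4A.
Little-endian stores the least-significant byte at the lowest address.
So at ascending addresses the bytes are 4A 2D.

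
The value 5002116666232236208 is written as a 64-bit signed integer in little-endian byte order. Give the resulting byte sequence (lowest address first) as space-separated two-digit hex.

5002116666232236208 in hexadecimal, padded to 64 bits, is 0x456B169B07D568B0.
Split into bytes (most-significant first): 45 6B 16 9B 07 D5 68 B0.
Little-endian: lowest address holds the least-significant byte.
So at ascending addresses the bytes are B0 68 D5 07 9B 16 6B 45.

B0 68 D5 07 9B 16 6B 45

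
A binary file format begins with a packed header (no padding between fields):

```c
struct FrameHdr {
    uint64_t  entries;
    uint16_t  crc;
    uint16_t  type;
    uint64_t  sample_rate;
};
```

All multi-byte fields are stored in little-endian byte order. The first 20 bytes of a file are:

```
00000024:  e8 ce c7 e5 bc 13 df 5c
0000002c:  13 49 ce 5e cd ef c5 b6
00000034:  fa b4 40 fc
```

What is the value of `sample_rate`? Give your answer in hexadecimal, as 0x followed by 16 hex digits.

0xFC40B4FAB6C5EFCD

`sample_rate` follows `entries` (8 B), `crc` (2 B), `type` (2 B), so it starts at offset 8 + 2 + 2 = 12 and occupies 8 bytes.
Bytes at offsets 12..19: CD EF C5 B6 FA B4 40 FC.
In little-endian order the low byte comes first in memory.
Reassemble most-significant byte first: FC 40 B4 FA B6 C5 EF CD → 0xFC40B4FAB6C5EFCD.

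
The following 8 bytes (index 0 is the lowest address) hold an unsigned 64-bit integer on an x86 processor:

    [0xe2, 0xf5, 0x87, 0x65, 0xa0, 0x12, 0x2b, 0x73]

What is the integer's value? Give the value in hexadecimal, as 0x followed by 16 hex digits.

Little-endian: lowest address holds the least-significant byte.
Reassemble most-significant byte first: 73 2B 12 A0 65 87 F5 E2 → 0x732B12A06587F5E2.

0x732B12A06587F5E2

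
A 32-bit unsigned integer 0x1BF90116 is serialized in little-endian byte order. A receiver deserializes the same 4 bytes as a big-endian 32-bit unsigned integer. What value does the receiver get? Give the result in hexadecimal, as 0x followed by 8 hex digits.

0x1601F91B

Stored little-endian, the bytes at ascending addresses are 16 01 F9 1B.
Read back as big-endian, the last byte is least significant, giving 0x1601F91B.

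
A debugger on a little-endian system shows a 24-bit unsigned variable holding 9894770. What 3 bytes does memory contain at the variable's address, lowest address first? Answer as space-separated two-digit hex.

72 FB 96

9894770 in hexadecimal, padded to 24 bits, is 0x96FB72.
Split into bytes (most-significant first): 96 FB 72.
Little-endian: lowest address holds the least-significant byte.
So at ascending addresses the bytes are 72 FB 96.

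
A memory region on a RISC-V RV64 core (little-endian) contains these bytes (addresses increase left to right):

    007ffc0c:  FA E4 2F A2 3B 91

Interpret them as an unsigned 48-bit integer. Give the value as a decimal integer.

159685310145786

Little-endian stores the least-significant byte at the lowest address.
Reassemble most-significant byte first: 91 3B A2 2F E4 FA → 0x913BA22FE4FA.
0x913BA22FE4FA = 159685310145786.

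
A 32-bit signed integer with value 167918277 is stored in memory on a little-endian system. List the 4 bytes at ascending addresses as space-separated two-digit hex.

C5 3A 02 0A

167918277 in hexadecimal, padded to 32 bits, is 0x0A023AC5.
Split into bytes (most-significant first): 0A 02 3A C5.
Little-endian stores the least-significant byte at the lowest address.
So at ascending addresses the bytes are C5 3A 02 0A.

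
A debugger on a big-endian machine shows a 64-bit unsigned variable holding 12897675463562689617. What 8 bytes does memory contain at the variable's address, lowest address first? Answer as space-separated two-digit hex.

12897675463562689617 in hexadecimal, padded to 64 bits, is 0xB2FDBF7FD1ECFC51.
Split into bytes (most-significant first): B2 FD BF 7F D1 EC FC 51.
In big-endian order the high byte comes first in memory.
So the memory order matches the most-significant-first order: B2 FD BF 7F D1 EC FC 51.

B2 FD BF 7F D1 EC FC 51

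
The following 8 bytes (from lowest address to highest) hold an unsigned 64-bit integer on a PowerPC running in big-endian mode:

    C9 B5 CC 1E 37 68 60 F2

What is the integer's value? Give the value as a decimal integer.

14534747802558816498

Big-endian stores the most-significant byte at the lowest address.
The bytes are already most-significant first: 0xC9B5CC1E376860F2.
0xC9B5CC1E376860F2 = 14534747802558816498.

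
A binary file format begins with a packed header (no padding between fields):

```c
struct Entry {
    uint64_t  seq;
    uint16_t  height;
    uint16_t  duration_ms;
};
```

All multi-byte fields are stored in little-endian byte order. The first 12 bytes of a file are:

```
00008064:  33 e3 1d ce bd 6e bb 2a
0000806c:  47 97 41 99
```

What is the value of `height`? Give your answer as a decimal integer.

38727

`height` follows `seq` (8 bytes), so it starts at byte offset 8 and occupies 2 bytes.
Bytes at offsets 8..9: 47 97.
In little-endian order the low byte comes first in memory.
Reassemble most-significant byte first: 97 47 → 0x9747.
0x9747 = 38727.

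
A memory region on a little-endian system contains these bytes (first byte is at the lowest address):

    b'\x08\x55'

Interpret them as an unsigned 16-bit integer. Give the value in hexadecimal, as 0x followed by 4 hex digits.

0x5508

In little-endian order the low byte comes first in memory.
Reassemble most-significant byte first: 55 08 → 0x5508.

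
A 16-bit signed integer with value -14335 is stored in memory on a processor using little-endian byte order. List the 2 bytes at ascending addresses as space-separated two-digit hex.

01 C8

Two's complement of -14335 in 16 bits: 14335 = 0x37FF; invert → 0xC800; add 1 → 0xC801.
Split into bytes (most-significant first): C8 01.
In little-endian order the low byte comes first in memory.
So at ascending addresses the bytes are 01 C8.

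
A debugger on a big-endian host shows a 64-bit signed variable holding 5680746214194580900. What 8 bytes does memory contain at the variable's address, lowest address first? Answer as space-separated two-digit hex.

4E D6 10 95 7C 36 8D A4

5680746214194580900 in hexadecimal, padded to 64 bits, is 0x4ED610957C368DA4.
Split into bytes (most-significant first): 4E D6 10 95 7C 36 8D A4.
In big-endian order the high byte comes first in memory.
So the memory order matches the most-significant-first order: 4E D6 10 95 7C 36 8D A4.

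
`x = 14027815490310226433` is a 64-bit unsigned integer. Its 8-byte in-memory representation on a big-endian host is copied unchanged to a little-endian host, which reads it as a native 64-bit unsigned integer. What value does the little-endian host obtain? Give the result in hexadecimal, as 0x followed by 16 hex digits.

0x01C2A9AADDCFACC2

14027815490310226433 in 64-bit hexadecimal is 0xC2ACCFDDAAA9C201.
Stored big-endian, the bytes at ascending addresses are C2 AC CF DD AA A9 C2 01.
Read back as little-endian, the first byte is least significant, giving 0x01C2A9AADDCFACC2.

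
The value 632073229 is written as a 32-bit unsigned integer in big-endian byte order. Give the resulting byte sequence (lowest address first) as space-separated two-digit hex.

632073229 in hexadecimal, padded to 32 bits, is 0x25ACAC0D.
Split into bytes (most-significant first): 25 AC AC 0D.
Big-endian: lowest address holds the most-significant byte.
So the memory order matches the most-significant-first order: 25 AC AC 0D.

25 AC AC 0D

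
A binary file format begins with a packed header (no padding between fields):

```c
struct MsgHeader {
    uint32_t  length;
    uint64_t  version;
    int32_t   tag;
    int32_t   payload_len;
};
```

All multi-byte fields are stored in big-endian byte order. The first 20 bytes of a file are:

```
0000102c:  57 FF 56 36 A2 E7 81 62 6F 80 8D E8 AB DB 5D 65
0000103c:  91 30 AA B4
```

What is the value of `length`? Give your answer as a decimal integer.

`length` is the first field, at byte offset 0, occupying 4 bytes.
Bytes at offsets 0..3: 57 FF 56 36.
Big-endian: lowest address holds the most-significant byte.
The bytes are already most-significant first: 0x57FF5636.
0x57FF5636 = 1476351542.

1476351542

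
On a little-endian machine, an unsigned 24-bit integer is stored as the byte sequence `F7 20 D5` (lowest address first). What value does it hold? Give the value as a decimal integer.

13967607

In little-endian order the low byte comes first in memory.
Reassemble most-significant byte first: D5 20 F7 → 0xD520F7.
0xD520F7 = 13967607.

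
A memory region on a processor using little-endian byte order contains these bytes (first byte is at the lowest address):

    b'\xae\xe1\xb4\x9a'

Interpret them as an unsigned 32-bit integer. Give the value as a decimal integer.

Little-endian stores the least-significant byte at the lowest address.
Reassemble most-significant byte first: 9A B4 E1 AE → 0x9AB4E1AE.
0x9AB4E1AE = 2595545518.

2595545518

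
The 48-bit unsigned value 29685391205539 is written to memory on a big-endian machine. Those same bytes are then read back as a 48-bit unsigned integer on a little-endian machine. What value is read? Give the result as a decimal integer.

29685391205539 in 48-bit hexadecimal is 0x1AFFAB32A4A3.
Stored big-endian, the bytes at ascending addresses are 1A FF AB 32 A4 A3.
Read back as little-endian, the first byte is least significant, giving 0xA3A432ABFF1A.
0xA3A432ABFF1A = 179925620096794.

179925620096794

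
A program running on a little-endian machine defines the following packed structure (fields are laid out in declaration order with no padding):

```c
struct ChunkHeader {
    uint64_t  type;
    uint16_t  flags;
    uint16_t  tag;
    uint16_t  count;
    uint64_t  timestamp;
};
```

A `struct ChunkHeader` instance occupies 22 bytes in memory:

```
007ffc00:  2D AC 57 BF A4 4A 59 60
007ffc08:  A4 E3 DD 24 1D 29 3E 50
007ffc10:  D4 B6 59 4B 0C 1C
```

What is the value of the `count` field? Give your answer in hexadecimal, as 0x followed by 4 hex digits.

0x291D

`count` follows `type` (8 B), `flags` (2 B), `tag` (2 B), so it starts at offset 8 + 2 + 2 = 12 and occupies 2 bytes.
Bytes at offsets 12..13: 1D 29.
Little-endian: lowest address holds the least-significant byte.
Reassemble most-significant byte first: 29 1D → 0x291D.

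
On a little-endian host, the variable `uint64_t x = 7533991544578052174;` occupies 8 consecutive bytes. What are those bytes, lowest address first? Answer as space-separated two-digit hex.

7533991544578052174 in hexadecimal, padded to 64 bits, is 0x688E1D649B5F104E.
Split into bytes (most-significant first): 68 8E 1D 64 9B 5F 10 4E.
Little-endian stores the least-significant byte at the lowest address.
So at ascending addresses the bytes are 4E 10 5F 9B 64 1D 8E 68.

4E 10 5F 9B 64 1D 8E 68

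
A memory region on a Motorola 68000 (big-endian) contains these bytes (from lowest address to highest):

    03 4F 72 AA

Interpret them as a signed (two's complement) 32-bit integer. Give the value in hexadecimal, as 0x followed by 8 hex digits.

In big-endian order the high byte comes first in memory.
The bytes are already most-significant first: 0x034F72AA.

0x034F72AA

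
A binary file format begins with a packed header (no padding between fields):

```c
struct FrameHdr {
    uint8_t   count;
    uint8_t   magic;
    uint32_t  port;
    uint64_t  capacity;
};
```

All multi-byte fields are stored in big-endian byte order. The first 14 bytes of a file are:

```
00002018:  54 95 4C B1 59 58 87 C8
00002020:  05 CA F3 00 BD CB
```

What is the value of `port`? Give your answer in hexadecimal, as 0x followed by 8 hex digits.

`port` follows `count` (1 B), `magic` (1 B), so it starts at offset 1 + 1 = 2 and occupies 4 bytes.
Bytes at offsets 2..5: 4C B1 59 58.
Big-endian: lowest address holds the most-significant byte.
The bytes are already most-significant first: 0x4CB15958.

0x4CB15958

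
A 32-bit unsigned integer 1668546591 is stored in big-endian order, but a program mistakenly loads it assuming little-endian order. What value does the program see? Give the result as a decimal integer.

1668546591 in 32-bit hexadecimal is 0x6374001F.
Stored big-endian, the bytes at ascending addresses are 63 74 00 1F.
Read back as little-endian, the first byte is least significant, giving 0x1F007463.
0x1F007463 = 520123491.

520123491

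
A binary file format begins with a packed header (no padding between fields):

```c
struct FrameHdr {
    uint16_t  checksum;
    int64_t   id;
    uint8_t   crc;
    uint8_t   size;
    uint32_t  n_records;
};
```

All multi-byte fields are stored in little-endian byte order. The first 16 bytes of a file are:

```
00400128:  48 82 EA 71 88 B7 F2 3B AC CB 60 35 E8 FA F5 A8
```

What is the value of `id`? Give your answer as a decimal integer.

`id` follows `checksum` (2 bytes), so it starts at byte offset 2 and occupies 8 bytes.
Bytes at offsets 2..9: EA 71 88 B7 F2 3B AC CB.
Little-endian stores the least-significant byte at the lowest address.
Reassemble most-significant byte first: CB AC 3B F2 B7 88 71 EA → 0xCBAC3BF2B78871EA.
Top bit is set, so as a signed 64-bit value this is 0xCBAC3BF2B78871EA − 2^64 = -3770572874368650774.

-3770572874368650774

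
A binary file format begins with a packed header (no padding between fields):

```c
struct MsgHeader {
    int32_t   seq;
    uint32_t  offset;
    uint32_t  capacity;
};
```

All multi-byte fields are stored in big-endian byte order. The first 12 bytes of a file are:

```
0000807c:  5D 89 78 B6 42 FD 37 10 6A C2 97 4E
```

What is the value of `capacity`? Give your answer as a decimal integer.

1791137614

`capacity` follows `seq` (4 B), `offset` (4 B), so it starts at offset 4 + 4 = 8 and occupies 4 bytes.
Bytes at offsets 8..11: 6A C2 97 4E.
Big-endian: lowest address holds the most-significant byte.
The bytes are already most-significant first: 0x6AC2974E.
0x6AC2974E = 1791137614.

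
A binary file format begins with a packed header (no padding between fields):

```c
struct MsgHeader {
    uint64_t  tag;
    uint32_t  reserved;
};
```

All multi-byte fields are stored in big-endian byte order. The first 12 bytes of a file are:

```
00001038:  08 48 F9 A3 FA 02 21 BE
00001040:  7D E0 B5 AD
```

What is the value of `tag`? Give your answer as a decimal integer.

597001433296019902

`tag` is the first field, at byte offset 0, occupying 8 bytes.
Bytes at offsets 0..7: 08 48 F9 A3 FA 02 21 BE.
Big-endian stores the most-significant byte at the lowest address.
The bytes are already most-significant first: 0x0848F9A3FA0221BE.
0x0848F9A3FA0221BE = 597001433296019902.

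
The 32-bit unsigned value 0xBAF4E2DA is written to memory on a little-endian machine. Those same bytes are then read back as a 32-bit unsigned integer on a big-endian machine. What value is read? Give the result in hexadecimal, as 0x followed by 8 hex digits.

Stored little-endian, the bytes at ascending addresses are DA E2 F4 BA.
Read back as big-endian, the last byte is least significant, giving 0xDAE2F4BA.

0xDAE2F4BA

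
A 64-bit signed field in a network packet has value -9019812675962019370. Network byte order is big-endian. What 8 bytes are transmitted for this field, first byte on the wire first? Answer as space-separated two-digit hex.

82 D3 30 29 04 B7 E1 D6

Two's complement of -9019812675962019370 in 64 bits: 9019812675962019370 = 0x7D2CCFD6FB481E2A; invert → 0x82D3302904B7E1D5; add 1 → 0x82D3302904B7E1D6.
Split into bytes (most-significant first): 82 D3 30 29 04 B7 E1 D6.
Big-endian: lowest address holds the most-significant byte.
So the memory order matches the most-significant-first order: 82 D3 30 29 04 B7 E1 D6.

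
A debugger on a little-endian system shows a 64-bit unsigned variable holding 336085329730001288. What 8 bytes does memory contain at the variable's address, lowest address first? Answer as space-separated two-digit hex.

336085329730001288 in hexadecimal, padded to 64 bits, is 0x04AA03D3A4C6D988.
Split into bytes (most-significant first): 04 AA 03 D3 A4 C6 D9 88.
Little-endian stores the least-significant byte at the lowest address.
So at ascending addresses the bytes are 88 D9 C6 A4 D3 03 AA 04.

88 D9 C6 A4 D3 03 AA 04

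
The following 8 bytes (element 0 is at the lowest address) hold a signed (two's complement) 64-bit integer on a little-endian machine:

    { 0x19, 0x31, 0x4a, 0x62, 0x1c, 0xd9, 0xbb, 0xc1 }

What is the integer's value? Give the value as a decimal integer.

-4486753887813226215

Little-endian: lowest address holds the least-significant byte.
Reassemble most-significant byte first: C1 BB D9 1C 62 4A 31 19 → 0xC1BBD91C624A3119.
Top bit is set, so as a signed 64-bit value this is 0xC1BBD91C624A3119 − 2^64 = -4486753887813226215.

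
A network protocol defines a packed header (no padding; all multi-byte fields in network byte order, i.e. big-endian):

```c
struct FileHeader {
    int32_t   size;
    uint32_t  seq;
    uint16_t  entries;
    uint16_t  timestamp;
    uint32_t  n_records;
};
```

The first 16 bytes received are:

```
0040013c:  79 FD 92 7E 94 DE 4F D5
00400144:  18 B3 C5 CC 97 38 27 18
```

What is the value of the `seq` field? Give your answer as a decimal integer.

2497597397

`seq` follows `size` (4 bytes), so it starts at byte offset 4 and occupies 4 bytes.
Bytes at offsets 4..7: 94 DE 4F D5.
In big-endian order the high byte comes first in memory.
The bytes are already most-significant first: 0x94DE4FD5.
0x94DE4FD5 = 2497597397.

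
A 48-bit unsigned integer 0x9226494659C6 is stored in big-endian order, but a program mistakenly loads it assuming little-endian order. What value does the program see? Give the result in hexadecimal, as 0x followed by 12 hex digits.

0xC65946492692

Stored big-endian, the bytes at ascending addresses are 92 26 49 46 59 C6.
Read back as little-endian, the first byte is least significant, giving 0xC65946492692.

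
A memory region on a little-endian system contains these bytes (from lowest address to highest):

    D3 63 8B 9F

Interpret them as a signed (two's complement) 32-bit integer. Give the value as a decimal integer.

Little-endian: lowest address holds the least-significant byte.
Reassemble most-significant byte first: 9F 8B 63 D3 → 0x9F8B63D3.
Top bit is set, so as a signed 32-bit value this is 0x9F8B63D3 − 2^32 = -1618254893.

-1618254893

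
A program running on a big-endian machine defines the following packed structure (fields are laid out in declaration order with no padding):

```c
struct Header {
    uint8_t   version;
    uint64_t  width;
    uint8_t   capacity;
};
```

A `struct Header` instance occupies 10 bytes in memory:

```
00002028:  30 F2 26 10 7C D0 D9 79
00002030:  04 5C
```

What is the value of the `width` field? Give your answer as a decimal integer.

`width` follows `version` (1 byte), so it starts at byte offset 1 and occupies 8 bytes.
Bytes at offsets 1..8: F2 26 10 7C D0 D9 79 04.
Big-endian stores the most-significant byte at the lowest address.
The bytes are already most-significant first: 0xF226107CD0D97904.
0xF226107CD0D97904 = 17448651934559467780.

17448651934559467780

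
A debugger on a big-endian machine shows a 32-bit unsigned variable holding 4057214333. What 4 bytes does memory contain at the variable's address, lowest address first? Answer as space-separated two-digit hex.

4057214333 in hexadecimal, padded to 32 bits, is 0xF1D42D7D.
Split into bytes (most-significant first): F1 D4 2D 7D.
Big-endian stores the most-significant byte at the lowest address.
So the memory order matches the most-significant-first order: F1 D4 2D 7D.

F1 D4 2D 7D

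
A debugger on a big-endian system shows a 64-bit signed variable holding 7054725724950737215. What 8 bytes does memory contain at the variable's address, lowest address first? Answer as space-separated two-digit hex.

7054725724950737215 in hexadecimal, padded to 64 bits, is 0x61E76BAB577FB13F.
Split into bytes (most-significant first): 61 E7 6B AB 57 7F B1 3F.
In big-endian order the high byte comes first in memory.
So the memory order matches the most-significant-first order: 61 E7 6B AB 57 7F B1 3F.

61 E7 6B AB 57 7F B1 3F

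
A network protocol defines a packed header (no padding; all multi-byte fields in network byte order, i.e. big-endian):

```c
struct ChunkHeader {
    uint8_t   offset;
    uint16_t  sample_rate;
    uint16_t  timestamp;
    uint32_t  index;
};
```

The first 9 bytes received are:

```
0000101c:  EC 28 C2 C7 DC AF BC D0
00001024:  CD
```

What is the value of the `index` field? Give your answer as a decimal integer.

2948387021

`index` follows `offset` (1 B), `sample_rate` (2 B), `timestamp` (2 B), so it starts at offset 1 + 2 + 2 = 5 and occupies 4 bytes.
Bytes at offsets 5..8: AF BC D0 CD.
Big-endian: lowest address holds the most-significant byte.
The bytes are already most-significant first: 0xAFBCD0CD.
0xAFBCD0CD = 2948387021.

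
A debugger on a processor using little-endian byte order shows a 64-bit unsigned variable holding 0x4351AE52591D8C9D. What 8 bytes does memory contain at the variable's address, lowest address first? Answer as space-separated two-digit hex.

Split into bytes (most-significant first): 43 51 AE 52 59 1D 8C 9D.
Little-endian stores the least-significant byte at the lowest address.
So at ascending addresses the bytes are 9D 8C 1D 59 52 AE 51 43.

9D 8C 1D 59 52 AE 51 43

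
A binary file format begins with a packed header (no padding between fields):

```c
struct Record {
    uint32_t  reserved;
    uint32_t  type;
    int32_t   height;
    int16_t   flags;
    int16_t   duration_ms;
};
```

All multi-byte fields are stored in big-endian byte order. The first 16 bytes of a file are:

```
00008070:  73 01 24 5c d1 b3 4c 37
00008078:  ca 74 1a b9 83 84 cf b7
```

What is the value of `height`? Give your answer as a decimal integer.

`height` follows `reserved` (4 B), `type` (4 B), so it starts at offset 4 + 4 = 8 and occupies 4 bytes.
Bytes at offsets 8..11: CA 74 1A B9.
Big-endian: lowest address holds the most-significant byte.
The bytes are already most-significant first: 0xCA741AB9.
Top bit is set, so as a signed 32-bit value this is 0xCA741AB9 − 2^32 = -898360647.

-898360647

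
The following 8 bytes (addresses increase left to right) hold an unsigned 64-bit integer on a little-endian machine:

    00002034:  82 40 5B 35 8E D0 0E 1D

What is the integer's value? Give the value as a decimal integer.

In little-endian order the low byte comes first in memory.
Reassemble most-significant byte first: 1D 0E D0 8E 35 5B 40 82 → 0x1D0ED08E355B4082.
0x1D0ED08E355B4082 = 2093840185972965506.

2093840185972965506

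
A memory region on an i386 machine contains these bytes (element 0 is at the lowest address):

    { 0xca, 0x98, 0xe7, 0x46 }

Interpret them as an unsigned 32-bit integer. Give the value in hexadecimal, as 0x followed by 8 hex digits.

Little-endian stores the least-significant byte at the lowest address.
Reassemble most-significant byte first: 46 E7 98 CA → 0x46E798CA.

0x46E798CA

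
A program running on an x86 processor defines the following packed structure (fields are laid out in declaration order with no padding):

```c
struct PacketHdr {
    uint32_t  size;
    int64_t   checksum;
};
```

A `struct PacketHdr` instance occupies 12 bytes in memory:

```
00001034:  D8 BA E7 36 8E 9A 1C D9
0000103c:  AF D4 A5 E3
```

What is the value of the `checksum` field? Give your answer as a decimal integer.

`checksum` follows `size` (4 bytes), so it starts at byte offset 4 and occupies 8 bytes.
Bytes at offsets 4..11: 8E 9A 1C D9 AF D4 A5 E3.
In little-endian order the low byte comes first in memory.
Reassemble most-significant byte first: E3 A5 D4 AF D9 1C 9A 8E → 0xE3A5D4AFD91C9A8E.
Top bit is set, so as a signed 64-bit value this is 0xE3A5D4AFD91C9A8E − 2^64 = -2042993004215756146.

-2042993004215756146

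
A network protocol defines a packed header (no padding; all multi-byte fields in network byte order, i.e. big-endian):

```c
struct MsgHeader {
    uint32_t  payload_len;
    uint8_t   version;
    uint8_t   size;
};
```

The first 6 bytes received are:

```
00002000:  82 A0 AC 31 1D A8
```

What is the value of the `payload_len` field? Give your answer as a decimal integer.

`payload_len` is the first field, at byte offset 0, occupying 4 bytes.
Bytes at offsets 0..3: 82 A0 AC 31.
In big-endian order the high byte comes first in memory.
The bytes are already most-significant first: 0x82A0AC31.
0x82A0AC31 = 2191567921.

2191567921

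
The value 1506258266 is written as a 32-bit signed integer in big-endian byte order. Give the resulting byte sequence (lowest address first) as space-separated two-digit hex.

59 C7 AD 5A

1506258266 in hexadecimal, padded to 32 bits, is 0x59C7AD5A.
Split into bytes (most-significant first): 59 C7 AD 5A.
Big-endian stores the most-significant byte at the lowest address.
So the memory order matches the most-significant-first order: 59 C7 AD 5A.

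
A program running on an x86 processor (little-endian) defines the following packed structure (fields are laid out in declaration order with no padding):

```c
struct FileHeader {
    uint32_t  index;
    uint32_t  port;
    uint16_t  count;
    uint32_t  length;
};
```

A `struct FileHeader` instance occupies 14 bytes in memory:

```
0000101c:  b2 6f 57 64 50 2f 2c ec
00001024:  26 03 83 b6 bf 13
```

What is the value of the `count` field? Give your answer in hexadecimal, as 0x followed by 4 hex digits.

`count` follows `index` (4 B), `port` (4 B), so it starts at offset 4 + 4 = 8 and occupies 2 bytes.
Bytes at offsets 8..9: 26 03.
Little-endian stores the least-significant byte at the lowest address.
Reassemble most-significant byte first: 03 26 → 0x0326.

0x0326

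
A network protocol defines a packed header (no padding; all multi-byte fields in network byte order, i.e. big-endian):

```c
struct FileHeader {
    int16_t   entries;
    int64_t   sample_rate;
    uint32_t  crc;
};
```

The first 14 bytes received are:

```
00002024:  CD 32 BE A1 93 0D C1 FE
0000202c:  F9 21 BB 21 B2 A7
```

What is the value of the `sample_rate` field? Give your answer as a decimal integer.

-4710322047954257631

`sample_rate` follows `entries` (2 bytes), so it starts at byte offset 2 and occupies 8 bytes.
Bytes at offsets 2..9: BE A1 93 0D C1 FE F9 21.
In big-endian order the high byte comes first in memory.
The bytes are already most-significant first: 0xBEA1930DC1FEF921.
Top bit is set, so as a signed 64-bit value this is 0xBEA1930DC1FEF921 − 2^64 = -4710322047954257631.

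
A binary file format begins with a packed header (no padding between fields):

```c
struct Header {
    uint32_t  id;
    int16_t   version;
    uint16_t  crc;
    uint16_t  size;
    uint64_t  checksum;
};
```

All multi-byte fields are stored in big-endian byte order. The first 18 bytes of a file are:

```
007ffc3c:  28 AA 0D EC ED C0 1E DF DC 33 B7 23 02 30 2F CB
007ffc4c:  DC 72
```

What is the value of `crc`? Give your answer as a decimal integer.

7903

`crc` follows `id` (4 B), `version` (2 B), so it starts at offset 4 + 2 = 6 and occupies 2 bytes.
Bytes at offsets 6..7: 1E DF.
In big-endian order the high byte comes first in memory.
The bytes are already most-significant first: 0x1EDF.
0x1EDF = 7903.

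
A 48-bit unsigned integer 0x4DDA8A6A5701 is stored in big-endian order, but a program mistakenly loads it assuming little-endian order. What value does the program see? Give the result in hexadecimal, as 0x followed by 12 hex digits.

Stored big-endian, the bytes at ascending addresses are 4D DA 8A 6A 57 01.
Read back as little-endian, the first byte is least significant, giving 0x01576A8ADA4D.

0x01576A8ADA4D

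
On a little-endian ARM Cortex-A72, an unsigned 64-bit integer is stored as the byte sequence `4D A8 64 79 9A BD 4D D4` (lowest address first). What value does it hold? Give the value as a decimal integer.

15298091980406696013

In little-endian order the low byte comes first in memory.
Reassemble most-significant byte first: D4 4D BD 9A 79 64 A8 4D → 0xD44DBD9A7964A84D.
0xD44DBD9A7964A84D = 15298091980406696013.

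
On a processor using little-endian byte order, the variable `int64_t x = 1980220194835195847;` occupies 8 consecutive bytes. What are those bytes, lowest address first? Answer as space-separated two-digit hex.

1980220194835195847 in hexadecimal, padded to 64 bits, is 0x1B7B27C68A34E7C7.
Split into bytes (most-significant first): 1B 7B 27 C6 8A 34 E7 C7.
In little-endian order the low byte comes first in memory.
So at ascending addresses the bytes are C7 E7 34 8A C6 27 7B 1B.

C7 E7 34 8A C6 27 7B 1B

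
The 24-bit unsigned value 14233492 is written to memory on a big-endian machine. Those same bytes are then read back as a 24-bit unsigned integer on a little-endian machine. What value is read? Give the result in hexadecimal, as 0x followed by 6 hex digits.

0x942FD9

14233492 in 24-bit hexadecimal is 0xD92F94.
Stored big-endian, the bytes at ascending addresses are D9 2F 94.
Read back as little-endian, the first byte is least significant, giving 0x942FD9.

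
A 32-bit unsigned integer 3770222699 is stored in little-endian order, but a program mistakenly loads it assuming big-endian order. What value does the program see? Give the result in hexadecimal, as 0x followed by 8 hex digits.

3770222699 in 32-bit hexadecimal is 0xE0B9086B.
Stored little-endian, the bytes at ascending addresses are 6B 08 B9 E0.
Read back as big-endian, the last byte is least significant, giving 0x6B08B9E0.

0x6B08B9E0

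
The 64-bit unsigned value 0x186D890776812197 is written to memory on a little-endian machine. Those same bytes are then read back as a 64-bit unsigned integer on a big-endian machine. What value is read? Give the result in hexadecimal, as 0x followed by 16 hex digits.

Stored little-endian, the bytes at ascending addresses are 97 21 81 76 07 89 6D 18.
Read back as big-endian, the last byte is least significant, giving 0x9721817607896D18.

0x9721817607896D18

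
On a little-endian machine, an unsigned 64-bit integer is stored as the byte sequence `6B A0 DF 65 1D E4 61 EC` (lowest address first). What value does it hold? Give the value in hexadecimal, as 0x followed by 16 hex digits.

Little-endian: lowest address holds the least-significant byte.
Reassemble most-significant byte first: EC 61 E4 1D 65 DF A0 6B → 0xEC61E41D65DFA06B.

0xEC61E41D65DFA06B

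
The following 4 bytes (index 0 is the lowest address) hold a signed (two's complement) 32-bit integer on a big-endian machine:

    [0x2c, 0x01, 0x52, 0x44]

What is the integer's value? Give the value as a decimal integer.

738284100

Big-endian: lowest address holds the most-significant byte.
The bytes are already most-significant first: 0x2C015244.
0x2C015244 = 738284100.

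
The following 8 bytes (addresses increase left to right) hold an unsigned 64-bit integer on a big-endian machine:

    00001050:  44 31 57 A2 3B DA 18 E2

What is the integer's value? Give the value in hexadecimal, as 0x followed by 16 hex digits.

0x443157A23BDA18E2

Big-endian: lowest address holds the most-significant byte.
The bytes are already most-significant first: 0x443157A23BDA18E2.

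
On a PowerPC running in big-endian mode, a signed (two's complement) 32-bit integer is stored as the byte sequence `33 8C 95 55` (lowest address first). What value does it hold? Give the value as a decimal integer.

864851285

Big-endian: lowest address holds the most-significant byte.
The bytes are already most-significant first: 0x338C9555.
0x338C9555 = 864851285.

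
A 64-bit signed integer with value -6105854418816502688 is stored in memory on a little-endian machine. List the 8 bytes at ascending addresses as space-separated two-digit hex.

Two's complement of -6105854418816502688 in 64 bits: 6105854418816502688 = 0x54BC5A3E63CE8BA0; invert → 0xAB43A5C19C31745F; add 1 → 0xAB43A5C19C317460.
Split into bytes (most-significant first): AB 43 A5 C1 9C 31 74 60.
In little-endian order the low byte comes first in memory.
So at ascending addresses the bytes are 60 74 31 9C C1 A5 43 AB.

60 74 31 9C C1 A5 43 AB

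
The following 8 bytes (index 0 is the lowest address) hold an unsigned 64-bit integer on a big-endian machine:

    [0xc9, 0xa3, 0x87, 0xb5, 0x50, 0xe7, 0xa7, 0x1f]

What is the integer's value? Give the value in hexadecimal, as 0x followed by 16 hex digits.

0xC9A387B550E7A71F

Big-endian: lowest address holds the most-significant byte.
The bytes are already most-significant first: 0xC9A387B550E7A71F.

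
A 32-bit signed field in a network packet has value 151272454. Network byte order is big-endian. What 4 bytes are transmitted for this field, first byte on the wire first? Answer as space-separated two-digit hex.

151272454 in hexadecimal, padded to 32 bits, is 0x09043C06.
Split into bytes (most-significant first): 09 04 3C 06.
In big-endian order the high byte comes first in memory.
So the memory order matches the most-significant-first order: 09 04 3C 06.

09 04 3C 06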